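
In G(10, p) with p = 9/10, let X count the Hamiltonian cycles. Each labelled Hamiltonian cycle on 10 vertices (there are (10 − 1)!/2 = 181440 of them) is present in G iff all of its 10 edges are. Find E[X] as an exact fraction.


K_10 has (10 − 1)!/2 = 181440 labelled Hamiltonian cycles.
For each such Hamiltonian cycle H, let X_H = 1 if all 10 edges of H are present in G. Then P[X_H = 1] = p^{10} = (9/10)^{10} = 3486784401/10000000000.
By linearity of expectation: E[X] = Σ_H E[X_H] = 181440 · p^{10} = 181440 · 3486784401/10000000000 = 1977006755367/31250000.
Numerically: E[X] ≈ 63264.2.

E[X] = 181440 · (9/10)^{10} = 1977006755367/31250000 ≈ 63264.2.


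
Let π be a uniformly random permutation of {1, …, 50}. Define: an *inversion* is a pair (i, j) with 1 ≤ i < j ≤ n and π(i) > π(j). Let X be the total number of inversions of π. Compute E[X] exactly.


Write X = Σ X_I over the C(50, 2) = 1225 pairs i < j, with X_I the indicator of one inversion.
There are 1225 indicators.
For each fixed pair i < j, the values π(i) and π(j) are two distinct elements of {1, …, 50} in uniformly random order; by symmetry P[π(i) > π(j)] = 1/2.
By linearity: E[X] = 1225 · (1/2) = C(50, 2) · (1/2) = 1225/2 = 1225/2 ≈ 612.5000.

E[X] = 1225/2 = 612.5000.


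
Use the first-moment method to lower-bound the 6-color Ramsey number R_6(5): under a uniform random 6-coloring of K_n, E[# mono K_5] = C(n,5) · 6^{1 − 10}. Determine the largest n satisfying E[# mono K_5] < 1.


We need C(n, 5) · 6^{1 − 10} < 1, i.e. C(n, 5) < 6^{10 − 1} = 10077696.
Check values of n near the boundary:
  n = 65: C(65, 5) = 8259888; 8259888 < 10077696? YES
  n = 66: C(66, 5) = 8936928; 8936928 < 10077696? YES
  n = 67: C(67, 5) = 9657648; 9657648 < 10077696? YES
  n = 68: C(68, 5) = 10424128; 10424128 < 10077696? NO
  n = 69: C(69, 5) = 11238513; 11238513 < 10077696? NO
The largest n with C(n, 5) < 10077696 is n = 67 (where E[X] = 67067/69984 ≈ 0.95832). Hence R_6(5) > 67, i.e. R_6(5) ≥ 68.

Largest n = 67; hence R_6(5) > 67.


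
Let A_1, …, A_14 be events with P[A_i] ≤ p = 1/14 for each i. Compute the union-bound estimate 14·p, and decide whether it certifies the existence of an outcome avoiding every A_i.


Union bound: P[∪_{i=1}^{14} A_i] ≤ Σ_i P[A_i] ≤ 14·p = 14·(1/14) = 1.
Numerically: 1 ≈ 1.0000000.
Is 1 < 1? NO.
Since the bound 1 is ≥ 1, the union bound is uninformative here; it does NOT by itself certify existence.

14·p = 1 ≈ 1.0000000; existence NOT certified by the union bound.


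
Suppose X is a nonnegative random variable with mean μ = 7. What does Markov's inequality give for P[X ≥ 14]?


μ = E[X] = 7, a = 14.
Markov: P[X ≥ 14] ≤ μ/a = (7)/14 = 1/2.
Numerically: ≈ 0.500000.
(Since a = 14 > μ = 7.000000, the bound 1/2 is < 1 and informative.)

P[X ≥ 14] ≤ 1/2 ≈ 0.500000.


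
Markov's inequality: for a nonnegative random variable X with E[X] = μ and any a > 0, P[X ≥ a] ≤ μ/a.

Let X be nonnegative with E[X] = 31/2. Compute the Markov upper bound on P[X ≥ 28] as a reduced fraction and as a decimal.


μ = E[X] = 31/2, a = 28.
Markov: P[X ≥ 28] ≤ μ/a = (31/2)/28 = 31/56.
Numerically: ≈ 0.554.
(Since a = 28 > μ = 15.500, the bound 31/56 is < 1 and informative.)

P[X ≥ 28] ≤ 31/56 ≈ 0.554.


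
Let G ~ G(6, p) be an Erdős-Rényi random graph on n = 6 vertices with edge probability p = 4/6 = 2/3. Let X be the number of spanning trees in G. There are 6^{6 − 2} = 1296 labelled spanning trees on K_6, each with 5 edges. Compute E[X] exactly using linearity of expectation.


K_6 has 6^{6 − 2} = 1296 labelled spanning trees.
For each such spanning tree H, let X_H = 1 if all 5 edges of H are present in G. Then P[X_H = 1] = p^{5} = (2/3)^{5} = 32/243.
By linearity: E[X] = Σ_H E[X_H] = 1296 · p^{5} = 1296 · 32/243 = 512/3.
Numerically: E[X] ≈ 170.67.

E[X] = 1296 · (2/3)^{5} = 512/3 ≈ 170.67.


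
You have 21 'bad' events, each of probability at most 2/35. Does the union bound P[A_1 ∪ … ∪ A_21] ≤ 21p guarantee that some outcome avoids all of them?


Union bound: P[∪_{i=1}^{21} A_i] ≤ Σ_i P[A_i] ≤ 21·p = 21·(2/35) = 6/5.
Numerically: 6/5 ≈ 1.200000.
Is 6/5 < 1? NO.
Since the bound 6/5 is ≥ 1, the union bound is uninformative here; it does NOT by itself certify existence.

21·p = 6/5 ≈ 1.200000; existence NOT certified by the union bound.


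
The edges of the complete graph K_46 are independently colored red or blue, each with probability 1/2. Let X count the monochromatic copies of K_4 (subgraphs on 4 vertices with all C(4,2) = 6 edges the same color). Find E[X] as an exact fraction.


Let X = Σ_S X_S over the C(46, 4) = 163185 subsets S of size 4, where X_S = 1 if the K_4 on S is monochromatic.
For a fixed S, the K_4 on S has C(4, 2) = 6 edges. P[all 6 edges red] = (1/2)^6, and likewise for blue, so P[monochromatic] = 2·(1/2)^6 = 2^{1 − 6} = 1/32.
Summing: E[X] = C(46, 4) · 2^{1 − 6} = 163185 · 1/32 = 163185/32.
Numerically: E[X] ≈ 5099.531250.

E[X] = C(46,4)·2^(1−C(4,2)) = 163185/32 ≈ 5099.531250.


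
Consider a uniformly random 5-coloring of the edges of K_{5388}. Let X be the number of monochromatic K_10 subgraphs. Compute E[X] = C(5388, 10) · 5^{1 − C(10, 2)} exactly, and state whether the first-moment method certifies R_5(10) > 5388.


E[X] = C(5388, 10) · 5^{1 − 45} = 5634865093375880654852250419586 · 5^{−44} = 5634865093375880654852250419586/5684341886080801486968994140625.
As a reduced fraction: E[X] = 5634865093375880654852250419586/5684341886080801486968994140625 ≈ 0.991296.
Is E[X] < 1? YES.
Since E[X] < 1, there exists a 5-coloring of K_{5388} with no monochromatic K_10; hence R_5(10) > 5388.

E[X] = 5634865093375880654852250419586/5684341886080801486968994140625 ≈ 0.991296; E[X] < 1, so R_5(10) > 5388.


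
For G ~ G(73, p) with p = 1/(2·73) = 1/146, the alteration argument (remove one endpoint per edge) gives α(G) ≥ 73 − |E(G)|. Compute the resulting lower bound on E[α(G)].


E[|E(G)|] = C(73, 2)·p = 2628 · (1/146) = 18.
E[α(G)] ≥ n − E[|E(G)|] = 73 − 18 = 55.
Numerically: ≈ 55.00000.
(This is only a lower bound; the true E[α(G)] may be larger.)

E[α(G)] ≥ 55 ≈ 55.00000.


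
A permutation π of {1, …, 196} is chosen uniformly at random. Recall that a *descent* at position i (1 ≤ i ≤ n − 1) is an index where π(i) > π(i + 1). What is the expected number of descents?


Write X = Σ X_I over i = 1, …, 195, with X_I the indicator of one descent.
There are 195 indicators.
For each fixed i, the pair (π(i), π(i+1)) is a uniformly random ordered pair of distinct values from {1, …, 196}; by symmetry P[π(i) > π(i+1)] = 1/2.
By linearity: E[X] = 195 · (1/2) = (196 − 1) · (1/2) = 195/2 ≈ 97.50000.

E[X] = 195/2 = 97.50000.


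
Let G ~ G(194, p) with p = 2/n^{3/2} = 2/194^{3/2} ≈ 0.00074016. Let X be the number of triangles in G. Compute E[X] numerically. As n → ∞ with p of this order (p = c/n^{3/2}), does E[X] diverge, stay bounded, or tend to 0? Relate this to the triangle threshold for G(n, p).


Number of potential triangles: C(194, 3) = 1198144.
Each occurs with probability p³ ≈ (0.00074016)³ ≈ 4.0549192e-10.
By linearity: E[X] = C(194, 3)·p³ ≈ 1198144 · 4.0549192e-10 ≈ 0.00049.
Since α = 3/2 > 1, p = c/n^{3/2} = o(1/n) is below the triangle threshold p ~ 1/n. Asymptotically E[X] ~ (c³/6)·n^{3(1−α)} = (2³/6)·n^{-1.5} → 0, so by Markov's inequality G has no triangles w.h.p.

E[X] ≈ 0.00049; in regime p = Θ(1/n^{3/2}) E[X] tends to 0 (below the triangle threshold p ~ 1/n).


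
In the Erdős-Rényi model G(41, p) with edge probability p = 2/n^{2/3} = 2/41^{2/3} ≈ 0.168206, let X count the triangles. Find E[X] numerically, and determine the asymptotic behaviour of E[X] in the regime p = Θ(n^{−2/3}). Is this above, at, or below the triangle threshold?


Number of potential triangles: C(41, 3) = 10660.
Each occurs with probability p³ ≈ (0.168206)³ ≈ 4.75907198e-03.
By linearity: E[X] = C(41, 3)·p³ ≈ 10660 · 4.75907198e-03 ≈ 50.731707.
Since α = 2/3 < 1, p = c/n^{2/3} ≫ 1/n is above the triangle threshold p ~ 1/n. Asymptotically E[X] ~ (c³/6)·n^{3(1−α)} = (2³/6)·n^{1} → ∞; triangles are abundant w.h.p.

E[X] ≈ 50.731707; in regime p = Θ(1/n^{2/3}) E[X] diverges (above the triangle threshold p ~ 1/n).


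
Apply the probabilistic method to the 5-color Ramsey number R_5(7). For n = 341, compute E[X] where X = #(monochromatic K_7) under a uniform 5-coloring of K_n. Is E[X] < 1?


E[X] = C(341, 7) · 5^{1 − 21} = 99984606876440 · 5^{−20} = 99984606876440/95367431640625.
As a reduced fraction: E[X] = 19996921375288/19073486328125 ≈ 1.0484.
Is E[X] < 1? NO.
Since E[X] ≥ 1, the first-moment bound is inconclusive at n = 341; it does NOT by itself certify R_5(7) > 341.

E[X] = 19996921375288/19073486328125 ≈ 1.0484; E[X] ≥ 1; first-moment method inconclusive here.


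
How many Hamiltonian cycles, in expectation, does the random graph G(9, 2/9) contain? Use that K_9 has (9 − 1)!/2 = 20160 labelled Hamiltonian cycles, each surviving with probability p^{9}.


K_9 has (9 − 1)!/2 = 20160 labelled Hamiltonian cycles.
For each such Hamiltonian cycle H, let X_H = 1 if all 9 edges of H are present in G. Then P[X_H = 1] = p^{9} = (2/9)^{9} = 512/387420489.
By linearity of expectation: E[X] = Σ_H E[X_H] = 20160 · p^{9} = 20160 · 512/387420489 = 1146880/43046721.
Numerically: E[X] ≈ 0.02664.

E[X] = 20160 · (2/9)^{9} = 1146880/43046721 ≈ 0.02664.


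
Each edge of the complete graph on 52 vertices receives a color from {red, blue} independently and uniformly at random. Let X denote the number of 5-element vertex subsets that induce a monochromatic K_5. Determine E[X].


Let X = Σ_S X_S over the C(52, 5) = 2598960 subsets S of size 5, where X_S = 1 if the K_5 on S is monochromatic.
For a fixed S, the K_5 on S has C(5, 2) = 10 edges. P[all 10 edges red] = (1/2)^10, and likewise for blue, so P[monochromatic] = 2·(1/2)^10 = 2^{1 − 10} = 1/512.
By linearity of expectation: E[X] = C(52, 5) · 2^{1 − 10} = 2598960 · 1/512 = 162435/32.
Numerically: E[X] ≈ 5076.094.

E[X] = C(52,5)·2^(1−C(5,2)) = 162435/32 ≈ 5076.094.


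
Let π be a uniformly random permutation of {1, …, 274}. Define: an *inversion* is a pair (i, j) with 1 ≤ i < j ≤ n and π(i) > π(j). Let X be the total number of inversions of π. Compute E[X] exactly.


Write X = Σ X_I over the C(274, 2) = 37401 pairs i < j, with X_I the indicator of one inversion.
There are 37401 indicators.
For each fixed pair i < j, the values π(i) and π(j) are two distinct elements of {1, …, 274} in uniformly random order; by symmetry P[π(i) > π(j)] = 1/2.
By linearity: E[X] = 37401 · (1/2) = C(274, 2) · (1/2) = 37401/2 = 37401/2 ≈ 18700.500000.

E[X] = 37401/2 = 18700.500000.


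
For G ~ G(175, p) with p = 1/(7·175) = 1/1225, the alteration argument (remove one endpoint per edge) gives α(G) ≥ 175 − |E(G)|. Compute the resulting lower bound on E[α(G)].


E[|E(G)|] = C(175, 2)·p = 15225 · (1/1225) = 87/7.
E[α(G)] ≥ n − E[|E(G)|] = 175 − 87/7 = 1138/7.
Numerically: ≈ 162.571429.
(This is only a lower bound; the true E[α(G)] may be larger.)

E[α(G)] ≥ 1138/7 ≈ 162.571429.


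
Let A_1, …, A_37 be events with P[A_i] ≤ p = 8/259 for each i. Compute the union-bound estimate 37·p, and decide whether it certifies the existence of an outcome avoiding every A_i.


Union bound: P[∪_{i=1}^{37} A_i] ≤ Σ_i P[A_i] ≤ 37·p = 37·(8/259) = 8/7.
Numerically: 8/7 ≈ 1.143.
Is 8/7 < 1? NO.
Since the bound 8/7 is ≥ 1, the union bound is uninformative here; it does NOT by itself certify existence.

37·p = 8/7 ≈ 1.143; existence NOT certified by the union bound.


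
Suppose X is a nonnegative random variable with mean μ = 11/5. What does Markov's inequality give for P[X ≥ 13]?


μ = E[X] = 11/5, a = 13.
Markov: P[X ≥ 13] ≤ μ/a = (11/5)/13 = 11/65.
Numerically: ≈ 0.1692.
(Since a = 13 > μ = 2.2000, the bound 11/65 is < 1 and informative.)

P[X ≥ 13] ≤ 11/65 ≈ 0.1692.


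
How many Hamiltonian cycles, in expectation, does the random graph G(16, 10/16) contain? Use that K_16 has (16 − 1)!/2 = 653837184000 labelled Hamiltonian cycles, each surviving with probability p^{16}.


K_16 has (16 − 1)!/2 = 653837184000 labelled Hamiltonian cycles.
For each such Hamiltonian cycle H, let X_H = 1 if all 16 edges of H are present in G. Then P[X_H = 1] = p^{16} = (5/8)^{16} = 152587890625/281474976710656.
By linearity: E[X] = Σ_H E[X_H] = 653837184000 · p^{16} = 653837184000 · 152587890625/281474976710656 = 97429332733154296875/274877906944.
Numerically: E[X] ≈ 3.5445e+08.

E[X] = 653837184000 · (5/8)^{16} = 97429332733154296875/274877906944 ≈ 3.5445e+08.


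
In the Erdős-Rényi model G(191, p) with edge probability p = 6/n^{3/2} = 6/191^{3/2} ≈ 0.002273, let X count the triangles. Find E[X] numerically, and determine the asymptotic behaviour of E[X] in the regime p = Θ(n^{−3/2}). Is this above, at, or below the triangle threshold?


Number of potential triangles: C(191, 3) = 1143135.
Each occurs with probability p³ ≈ (0.002273)³ ≈ 1.1743663e-08.
By linearity: E[X] = C(191, 3)·p³ ≈ 1143135 · 1.1743663e-08 ≈ 0.01342.
Since α = 3/2 > 1, p = c/n^{3/2} = o(1/n) is below the triangle threshold p ~ 1/n. Asymptotically E[X] ~ (c³/6)·n^{3(1−α)} = (6³/6)·n^{-1.5} → 0, so by Markov's inequality G has no triangles w.h.p.

E[X] ≈ 0.01342; in regime p = Θ(1/n^{3/2}) E[X] tends to 0 (below the triangle threshold p ~ 1/n).


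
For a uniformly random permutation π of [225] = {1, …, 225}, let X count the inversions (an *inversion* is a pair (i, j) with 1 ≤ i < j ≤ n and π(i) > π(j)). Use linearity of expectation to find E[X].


Write X = Σ X_I over the C(225, 2) = 25200 pairs i < j, with X_I the indicator of one inversion.
There are 25200 indicators.
For each fixed pair i < j, the values π(i) and π(j) are two distinct elements of {1, …, 225} in uniformly random order; by symmetry P[π(i) > π(j)] = 1/2.
By linearity: E[X] = 25200 · (1/2) = C(225, 2) · (1/2) = 25200/2 = 12600 ≈ 12600.000000.

E[X] = 12600 = 12600.000000.


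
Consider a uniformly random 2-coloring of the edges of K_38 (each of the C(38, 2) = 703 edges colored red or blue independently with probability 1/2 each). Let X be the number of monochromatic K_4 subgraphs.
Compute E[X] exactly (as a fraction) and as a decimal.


Let X = Σ_S X_S over the C(38, 4) = 73815 subsets S of size 4, where X_S = 1 if the K_4 on S is monochromatic.
For a fixed S, the K_4 on S has C(4, 2) = 6 edges. P[all 6 edges red] = (1/2)^6, and likewise for blue, so P[monochromatic] = 2·(1/2)^6 = 2^{1 − 6} = 1/32.
By linearity of expectation: E[X] = C(38, 4) · 2^{1 − 6} = 73815 · 1/32 = 73815/32.
Numerically: E[X] ≈ 2306.71875.

E[X] = C(38,4)·2^(1−C(4,2)) = 73815/32 ≈ 2306.71875.


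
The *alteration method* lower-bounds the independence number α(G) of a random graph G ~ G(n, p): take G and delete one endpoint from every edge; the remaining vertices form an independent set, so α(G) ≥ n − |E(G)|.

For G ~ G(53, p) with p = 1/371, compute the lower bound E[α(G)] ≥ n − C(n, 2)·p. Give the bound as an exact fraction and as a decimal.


E[|E(G)|] = C(53, 2)·p = 1378 · (1/371) = 26/7.
E[α(G)] ≥ n − E[|E(G)|] = 53 − 26/7 = 345/7.
Numerically: ≈ 49.28571.
(This is only a lower bound; the true E[α(G)] may be larger.)

E[α(G)] ≥ 345/7 ≈ 49.28571.


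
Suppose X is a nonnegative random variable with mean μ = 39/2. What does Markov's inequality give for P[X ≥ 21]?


μ = E[X] = 39/2, a = 21.
Markov: P[X ≥ 21] ≤ μ/a = (39/2)/21 = 13/14.
Numerically: ≈ 0.9286.
(Since a = 21 > μ = 19.5000, the bound 13/14 is < 1 and informative.)

P[X ≥ 21] ≤ 13/14 ≈ 0.9286.


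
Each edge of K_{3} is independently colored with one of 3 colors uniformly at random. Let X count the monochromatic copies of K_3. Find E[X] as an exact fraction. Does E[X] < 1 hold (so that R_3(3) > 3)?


E[X] = C(3, 3) · 3^{1 − 3} = 1 · 3^{−2} = 1/9.
As a reduced fraction: E[X] = 1/9 ≈ 0.1111111.
Is E[X] < 1? YES.
Since E[X] < 1, there exists a 3-coloring of K_{3} with no monochromatic K_3; hence R_3(3) > 3.

E[X] = 1/9 ≈ 0.1111111; E[X] < 1, so R_3(3) > 3.


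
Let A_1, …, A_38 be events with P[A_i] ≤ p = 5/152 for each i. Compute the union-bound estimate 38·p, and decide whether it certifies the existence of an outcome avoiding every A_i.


Union bound: P[∪_{i=1}^{38} A_i] ≤ Σ_i P[A_i] ≤ 38·p = 38·(5/152) = 5/4.
Numerically: 5/4 ≈ 1.250000.
Is 5/4 < 1? NO.
Since the bound 5/4 is ≥ 1, the union bound is uninformative here; it does NOT by itself certify existence.

38·p = 5/4 ≈ 1.250000; existence NOT certified by the union bound.


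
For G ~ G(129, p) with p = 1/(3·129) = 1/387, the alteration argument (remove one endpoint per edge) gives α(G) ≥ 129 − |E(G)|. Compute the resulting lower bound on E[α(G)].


E[|E(G)|] = C(129, 2)·p = 8256 · (1/387) = 64/3.
E[α(G)] ≥ n − E[|E(G)|] = 129 − 64/3 = 323/3.
Numerically: ≈ 107.66667.
(This is only a lower bound; the true E[α(G)] may be larger.)

E[α(G)] ≥ 323/3 ≈ 107.66667.


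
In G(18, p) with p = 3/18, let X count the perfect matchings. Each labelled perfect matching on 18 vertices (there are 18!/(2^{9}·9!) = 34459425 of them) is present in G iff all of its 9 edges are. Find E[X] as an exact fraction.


K_18 has 18!/(2^{9}·9!) = 34459425 labelled perfect matchings.
For each such perfect matching H, let X_H = 1 if all 9 edges of H are present in G. Then P[X_H = 1] = p^{9} = (1/6)^{9} = 1/10077696.
By linearity of expectation: E[X] = Σ_H E[X_H] = 34459425 · p^{9} = 34459425 · 1/10077696 = 425425/124416.
Numerically: E[X] ≈ 3.419.

E[X] = 34459425 · (1/6)^{9} = 425425/124416 ≈ 3.419.


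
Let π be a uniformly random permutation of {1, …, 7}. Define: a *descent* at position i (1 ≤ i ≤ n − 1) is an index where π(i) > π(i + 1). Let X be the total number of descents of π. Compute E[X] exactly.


Write X = Σ X_I over i = 1, …, 6, with X_I the indicator of one descent.
There are 6 indicators.
For each fixed i, the pair (π(i), π(i+1)) is a uniformly random ordered pair of distinct values from {1, …, 7}; by symmetry P[π(i) > π(i+1)] = 1/2.
By linearity: E[X] = 6 · (1/2) = (7 − 1) · (1/2) = 3 ≈ 3.000000.

E[X] = 3 = 3.000000.


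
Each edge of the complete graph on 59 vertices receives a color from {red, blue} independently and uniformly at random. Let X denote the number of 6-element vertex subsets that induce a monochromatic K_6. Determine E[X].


Let X = Σ_S X_S over the C(59, 6) = 45057474 subsets S of size 6, where X_S = 1 if the K_6 on S is monochromatic.
For a fixed S, the K_6 on S has C(6, 2) = 15 edges. P[all 15 edges red] = (1/2)^15, and likewise for blue, so P[monochromatic] = 2·(1/2)^15 = 2^{1 − 15} = 1/16384.
By linearity: E[X] = C(59, 6) · 2^{1 − 15} = 45057474 · 1/16384 = 22528737/8192.
Numerically: E[X] ≈ 2750.090.

E[X] = C(59,6)·2^(1−C(6,2)) = 22528737/8192 ≈ 2750.090.


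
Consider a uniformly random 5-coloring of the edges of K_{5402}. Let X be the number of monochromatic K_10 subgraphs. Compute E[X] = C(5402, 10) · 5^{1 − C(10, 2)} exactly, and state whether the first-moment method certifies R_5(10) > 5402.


E[X] = C(5402, 10) · 5^{1 − 45} = 5783128765113072203495407534935 · 5^{−44} = 5783128765113072203495407534935/5684341886080801486968994140625.
As a reduced fraction: E[X] = 1156625753022614440699081506987/1136868377216160297393798828125 ≈ 1.0174.
Is E[X] < 1? NO.
Since E[X] ≥ 1, the first-moment bound is inconclusive at n = 5402; it does NOT by itself certify R_5(10) > 5402.

E[X] = 1156625753022614440699081506987/1136868377216160297393798828125 ≈ 1.0174; E[X] ≥ 1; first-moment method inconclusive here.


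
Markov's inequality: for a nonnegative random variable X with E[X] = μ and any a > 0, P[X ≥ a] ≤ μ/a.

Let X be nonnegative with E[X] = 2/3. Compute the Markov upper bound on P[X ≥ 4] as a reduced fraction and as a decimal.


μ = E[X] = 2/3, a = 4.
Markov: P[X ≥ 4] ≤ μ/a = (2/3)/4 = 1/6.
Numerically: ≈ 0.167.
(Since a = 4 > μ = 0.667, the bound 1/6 is < 1 and informative.)

P[X ≥ 4] ≤ 1/6 ≈ 0.167.


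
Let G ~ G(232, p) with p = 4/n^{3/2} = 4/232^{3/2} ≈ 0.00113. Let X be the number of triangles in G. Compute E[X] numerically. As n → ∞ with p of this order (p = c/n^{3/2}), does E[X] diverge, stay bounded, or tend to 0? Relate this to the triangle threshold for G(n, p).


Number of potential triangles: C(232, 3) = 2054360.
Each occurs with probability p³ ≈ (0.00113)³ ≈ 1.45039e-09.
By linearity: E[X] = C(232, 3)·p³ ≈ 2054360 · 1.45039e-09 ≈ 0.003.
Since α = 3/2 > 1, p = c/n^{3/2} = o(1/n) is below the triangle threshold p ~ 1/n. Asymptotically E[X] ~ (c³/6)·n^{3(1−α)} = (4³/6)·n^{-1.5} → 0, so by Markov's inequality G has no triangles w.h.p.

E[X] ≈ 0.003; in regime p = Θ(1/n^{3/2}) E[X] tends to 0 (below the triangle threshold p ~ 1/n).


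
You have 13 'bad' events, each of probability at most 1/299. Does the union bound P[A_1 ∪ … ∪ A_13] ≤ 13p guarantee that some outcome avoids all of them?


Union bound: P[∪_{i=1}^{13} A_i] ≤ Σ_i P[A_i] ≤ 13·p = 13·(1/299) = 1/23.
Numerically: 1/23 ≈ 0.043478.
Is 1/23 < 1? YES.
Since P[∪ A_i] ≤ 1/23 < 1, the complement has P[∩ A_i^c] ≥ 1 − 1/23 = 22/23 > 0, so some outcome avoids every A_i.

13·p = 1/23 ≈ 0.043478; existence CERTIFIED by the union bound.


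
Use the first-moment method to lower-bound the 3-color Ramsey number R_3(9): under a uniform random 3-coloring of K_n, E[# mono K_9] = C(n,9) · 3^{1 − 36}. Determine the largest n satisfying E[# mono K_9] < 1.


We need C(n, 9) · 3^{1 − 36} < 1, i.e. C(n, 9) < 3^{36 − 1} = 50031545098999707.
Check values of n near the boundary:
  n = 298: C(298, 9) = 45207677551849890; 45207677551849890 < 50031545098999707? YES
  n = 299: C(299, 9) = 46610674441390059; 46610674441390059 < 50031545098999707? YES
  n = 300: C(300, 9) = 48052241692154700; 48052241692154700 < 50031545098999707? YES
  n = 301: C(301, 9) = 49533303936090975; 49533303936090975 < 50031545098999707? YES
  n = 302: C(302, 9) = 51054804739588650; 51054804739588650 < 50031545098999707? NO
The largest n with C(n, 9) < 50031545098999707 is n = 301 (where E[X] = 16511101312030325/16677181699666569 ≈ 0.9900). Hence R_3(9) > 301, i.e. R_3(9) ≥ 302.

Largest n = 301; hence R_3(9) > 301.


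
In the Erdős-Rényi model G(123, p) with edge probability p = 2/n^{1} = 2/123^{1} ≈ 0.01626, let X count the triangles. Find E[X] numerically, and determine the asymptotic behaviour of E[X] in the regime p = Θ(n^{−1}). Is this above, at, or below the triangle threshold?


Number of potential triangles: C(123, 3) = 302621.
Each occurs with probability p³ ≈ (0.01626)³ ≈ 4.299071e-06.
By linearity: E[X] = C(123, 3)·p³ ≈ 302621 · 4.299071e-06 ≈ 1.3010.
Here α = 1, so p = 2/n is exactly at the triangle threshold p ~ 1/n. Asymptotically E[X] → c³/6 = 2³/6 = 4/3 ≈ 1.3333, a bounded constant. In this regime the triangle count is asymptotically Poisson(c³/6).

E[X] ≈ 1.3010; in regime p = Θ(1/n^{1}) E[X] stays bounded (at the triangle threshold p ~ 1/n).


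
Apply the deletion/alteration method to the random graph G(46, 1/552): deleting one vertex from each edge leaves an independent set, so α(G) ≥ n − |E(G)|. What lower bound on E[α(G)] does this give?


E[|E(G)|] = C(46, 2)·p = 1035 · (1/552) = 15/8.
E[α(G)] ≥ n − E[|E(G)|] = 46 − 15/8 = 353/8.
Numerically: ≈ 44.1250.
(This is only a lower bound; the true E[α(G)] may be larger.)

E[α(G)] ≥ 353/8 ≈ 44.1250.


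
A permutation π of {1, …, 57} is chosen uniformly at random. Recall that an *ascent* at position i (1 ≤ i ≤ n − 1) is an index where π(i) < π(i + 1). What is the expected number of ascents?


Write X = Σ X_I over i = 1, …, 56, with X_I the indicator of one ascent.
There are 56 indicators.
For each fixed i, the pair (π(i), π(i+1)) is a uniformly random ordered pair of distinct values from {1, …, 57}; by symmetry P[π(i) < π(i+1)] = 1/2.
By linearity: E[X] = 56 · (1/2) = (57 − 1) · (1/2) = 28 ≈ 28.000000.

E[X] = 28 = 28.000000.


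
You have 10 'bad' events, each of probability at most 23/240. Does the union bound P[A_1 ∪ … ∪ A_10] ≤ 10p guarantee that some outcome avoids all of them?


Union bound: P[∪_{i=1}^{10} A_i] ≤ Σ_i P[A_i] ≤ 10·p = 10·(23/240) = 23/24.
Numerically: 23/24 ≈ 0.95833.
Is 23/24 < 1? YES.
Since P[∪ A_i] ≤ 23/24 < 1, the complement has P[∩ A_i^c] ≥ 1 − 23/24 = 1/24 > 0, so some outcome avoids every A_i.

10·p = 23/24 ≈ 0.95833; existence CERTIFIED by the union bound.


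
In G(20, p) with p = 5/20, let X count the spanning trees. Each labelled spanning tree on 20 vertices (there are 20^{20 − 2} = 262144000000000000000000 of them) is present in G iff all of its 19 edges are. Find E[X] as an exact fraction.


K_20 has 20^{20 − 2} = 262144000000000000000000 labelled spanning trees.
For each such spanning tree H, let X_H = 1 if all 19 edges of H are present in G. Then P[X_H = 1] = p^{19} = (1/4)^{19} = 1/274877906944.
By linearity of expectation: E[X] = Σ_H E[X_H] = 262144000000000000000000 · p^{19} = 262144000000000000000000 · 1/274877906944 = 3814697265625/4.
Numerically: E[X] ≈ 9.5367e+11.

E[X] = 262144000000000000000000 · (1/4)^{19} = 3814697265625/4 ≈ 9.5367e+11.


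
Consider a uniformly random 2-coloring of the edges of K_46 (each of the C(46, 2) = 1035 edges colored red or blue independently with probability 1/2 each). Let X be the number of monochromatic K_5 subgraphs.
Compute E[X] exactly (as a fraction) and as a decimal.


Let X = Σ_S X_S over the C(46, 5) = 1370754 subsets S of size 5, where X_S = 1 if the K_5 on S is monochromatic.
For a fixed S, the K_5 on S has C(5, 2) = 10 edges. P[all 10 edges red] = (1/2)^10, and likewise for blue, so P[monochromatic] = 2·(1/2)^10 = 2^{1 − 10} = 1/512.
By linearity of expectation: E[X] = C(46, 5) · 2^{1 − 10} = 1370754 · 1/512 = 685377/256.
Numerically: E[X] ≈ 2677.25391.

E[X] = C(46,5)·2^(1−C(5,2)) = 685377/256 ≈ 2677.25391.


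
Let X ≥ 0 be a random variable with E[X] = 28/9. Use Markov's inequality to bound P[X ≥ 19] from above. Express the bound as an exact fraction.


μ = E[X] = 28/9, a = 19.
Markov: P[X ≥ 19] ≤ μ/a = (28/9)/19 = 28/171.
Numerically: ≈ 0.163743.
(Since a = 19 > μ = 3.111111, the bound 28/171 is < 1 and informative.)

P[X ≥ 19] ≤ 28/171 ≈ 0.163743.


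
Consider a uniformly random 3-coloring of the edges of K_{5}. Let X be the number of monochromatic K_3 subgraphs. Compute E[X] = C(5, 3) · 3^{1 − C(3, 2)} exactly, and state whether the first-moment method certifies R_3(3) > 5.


E[X] = C(5, 3) · 3^{1 − 3} = 10 · 3^{−2} = 10/9.
As a reduced fraction: E[X] = 10/9 ≈ 1.11111.
Is E[X] < 1? NO.
Since E[X] ≥ 1, the first-moment bound is inconclusive at n = 5; it does NOT by itself certify R_3(3) > 5.

E[X] = 10/9 ≈ 1.11111; E[X] ≥ 1; first-moment method inconclusive here.


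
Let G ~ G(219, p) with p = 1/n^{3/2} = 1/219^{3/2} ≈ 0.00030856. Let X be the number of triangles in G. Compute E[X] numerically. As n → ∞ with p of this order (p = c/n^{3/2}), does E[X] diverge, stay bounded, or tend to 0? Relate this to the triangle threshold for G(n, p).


Number of potential triangles: C(219, 3) = 1726669.
Each occurs with probability p³ ≈ (0.00030856)³ ≈ 2.9376597e-11.
By linearity: E[X] = C(219, 3)·p³ ≈ 1726669 · 2.9376597e-11 ≈ 0.00005.
Since α = 3/2 > 1, p = c/n^{3/2} = o(1/n) is below the triangle threshold p ~ 1/n. Asymptotically E[X] ~ (c³/6)·n^{3(1−α)} = (1³/6)·n^{-1.5} → 0, so by Markov's inequality G has no triangles w.h.p.

E[X] ≈ 0.00005; in regime p = Θ(1/n^{3/2}) E[X] tends to 0 (below the triangle threshold p ~ 1/n).


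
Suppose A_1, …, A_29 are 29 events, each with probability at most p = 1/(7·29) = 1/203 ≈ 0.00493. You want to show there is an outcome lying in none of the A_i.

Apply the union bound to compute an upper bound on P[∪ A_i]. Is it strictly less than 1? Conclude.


Union bound: P[∪_{i=1}^{29} A_i] ≤ Σ_i P[A_i] ≤ 29·p = 29·(1/203) = 1/7.
Numerically: 1/7 ≈ 0.14286.
Is 1/7 < 1? YES.
Since P[∪ A_i] ≤ 1/7 < 1, the complement has P[∩ A_i^c] ≥ 1 − 1/7 = 6/7 > 0, so some outcome avoids every A_i.

29·p = 1/7 ≈ 0.14286; existence CERTIFIED by the union bound.


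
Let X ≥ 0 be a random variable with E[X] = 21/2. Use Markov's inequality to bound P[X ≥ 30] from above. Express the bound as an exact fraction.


μ = E[X] = 21/2, a = 30.
Markov: P[X ≥ 30] ≤ μ/a = (21/2)/30 = 7/20.
Numerically: ≈ 0.3500.
(Since a = 30 > μ = 10.5000, the bound 7/20 is < 1 and informative.)

P[X ≥ 30] ≤ 7/20 ≈ 0.3500.


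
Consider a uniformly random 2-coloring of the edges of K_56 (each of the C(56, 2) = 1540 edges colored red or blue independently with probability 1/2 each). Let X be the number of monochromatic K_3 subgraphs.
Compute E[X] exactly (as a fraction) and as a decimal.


Let X = Σ_S X_S over the C(56, 3) = 27720 subsets S of size 3, where X_S = 1 if the K_3 on S is monochromatic.
For a fixed S, the K_3 on S has C(3, 2) = 3 edges. P[all 3 edges red] = (1/2)^3, and likewise for blue, so P[monochromatic] = 2·(1/2)^3 = 2^{1 − 3} = 1/4.
By linearity of expectation: E[X] = C(56, 3) · 2^{1 − 3} = 27720 · 1/4 = 6930.
Numerically: E[X] ≈ 6930.00000.

E[X] = C(56,3)·2^(1−C(3,2)) = 6930 ≈ 6930.00000.


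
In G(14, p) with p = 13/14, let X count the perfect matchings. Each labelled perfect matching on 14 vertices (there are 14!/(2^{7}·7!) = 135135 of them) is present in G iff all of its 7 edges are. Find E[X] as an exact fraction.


K_14 has 14!/(2^{7}·7!) = 135135 labelled perfect matchings.
For each such perfect matching H, let X_H = 1 if all 7 edges of H are present in G. Then P[X_H = 1] = p^{7} = (13/14)^{7} = 62748517/105413504.
By linearity: E[X] = Σ_H E[X_H] = 135135 · p^{7} = 135135 · 62748517/105413504 = 1211360120685/15059072.
Numerically: E[X] ≈ 80440.6.

E[X] = 135135 · (13/14)^{7} = 1211360120685/15059072 ≈ 80440.6.


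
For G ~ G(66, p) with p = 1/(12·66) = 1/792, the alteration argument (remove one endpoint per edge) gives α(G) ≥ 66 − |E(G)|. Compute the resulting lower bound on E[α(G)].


E[|E(G)|] = C(66, 2)·p = 2145 · (1/792) = 65/24.
E[α(G)] ≥ n − E[|E(G)|] = 66 − 65/24 = 1519/24.
Numerically: ≈ 63.29167.
(This is only a lower bound; the true E[α(G)] may be larger.)

E[α(G)] ≥ 1519/24 ≈ 63.29167.


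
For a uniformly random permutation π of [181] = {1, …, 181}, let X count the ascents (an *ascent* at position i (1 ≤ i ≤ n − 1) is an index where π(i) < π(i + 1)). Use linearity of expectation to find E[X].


Write X = Σ X_I over i = 1, …, 180, with X_I the indicator of one ascent.
There are 180 indicators.
For each fixed i, the pair (π(i), π(i+1)) is a uniformly random ordered pair of distinct values from {1, …, 181}; by symmetry P[π(i) < π(i+1)] = 1/2.
By linearity: E[X] = 180 · (1/2) = (181 − 1) · (1/2) = 90 ≈ 90.000.

E[X] = 90 = 90.000.


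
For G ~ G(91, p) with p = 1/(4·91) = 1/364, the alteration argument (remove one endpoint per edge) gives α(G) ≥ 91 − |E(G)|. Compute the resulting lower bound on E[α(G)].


E[|E(G)|] = C(91, 2)·p = 4095 · (1/364) = 45/4.
E[α(G)] ≥ n − E[|E(G)|] = 91 − 45/4 = 319/4.
Numerically: ≈ 79.7500.
(This is only a lower bound; the true E[α(G)] may be larger.)

E[α(G)] ≥ 319/4 ≈ 79.7500.


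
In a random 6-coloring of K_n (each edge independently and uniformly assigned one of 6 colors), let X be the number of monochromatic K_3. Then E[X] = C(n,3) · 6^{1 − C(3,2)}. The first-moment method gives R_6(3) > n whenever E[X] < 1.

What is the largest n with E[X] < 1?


We need C(n, 3) · 6^{1 − 3} < 1, i.e. C(n, 3) < 6^{3 − 1} = 36.
Check values of n near the boundary:
  n = 3: C(3, 3) = 1; 1 < 36? YES
  n = 4: C(4, 3) = 4; 4 < 36? YES
  n = 5: C(5, 3) = 10; 10 < 36? YES
  n = 6: C(6, 3) = 20; 20 < 36? YES
  n = 7: C(7, 3) = 35; 35 < 36? YES
  n = 8: C(8, 3) = 56; 56 < 36? NO
  n = 9: C(9, 3) = 84; 84 < 36? NO
The largest n with C(n, 3) < 36 is n = 7 (where E[X] = 35/36 ≈ 0.9722). Hence R_6(3) > 7, i.e. R_6(3) ≥ 8.

Largest n = 7; hence R_6(3) > 7.


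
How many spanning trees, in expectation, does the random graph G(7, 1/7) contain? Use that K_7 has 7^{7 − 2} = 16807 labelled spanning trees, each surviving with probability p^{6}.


K_7 has 7^{7 − 2} = 16807 labelled spanning trees.
For each such spanning tree H, let X_H = 1 if all 6 edges of H are present in G. Then P[X_H = 1] = p^{6} = (1/7)^{6} = 1/117649.
Summing the indicators: E[X] = Σ_H E[X_H] = 16807 · p^{6} = 16807 · 1/117649 = 1/7.
Numerically: E[X] ≈ 0.143.

E[X] = 16807 · (1/7)^{6} = 1/7 ≈ 0.143.


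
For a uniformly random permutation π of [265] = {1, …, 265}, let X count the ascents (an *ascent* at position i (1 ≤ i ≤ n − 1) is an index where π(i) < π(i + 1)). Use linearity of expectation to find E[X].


Write X = Σ X_I over i = 1, …, 264, with X_I the indicator of one ascent.
There are 264 indicators.
For each fixed i, the pair (π(i), π(i+1)) is a uniformly random ordered pair of distinct values from {1, …, 265}; by symmetry P[π(i) < π(i+1)] = 1/2.
By linearity: E[X] = 264 · (1/2) = (265 − 1) · (1/2) = 132 ≈ 132.000.

E[X] = 132 = 132.000.


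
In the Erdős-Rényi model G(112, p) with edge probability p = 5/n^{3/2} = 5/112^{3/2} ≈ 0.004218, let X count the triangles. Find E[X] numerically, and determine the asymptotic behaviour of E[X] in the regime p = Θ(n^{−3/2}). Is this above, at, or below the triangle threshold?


Number of potential triangles: C(112, 3) = 227920.
Each occurs with probability p³ ≈ (0.004218)³ ≈ 7.506352e-08.
By linearity: E[X] = C(112, 3)·p³ ≈ 227920 · 7.506352e-08 ≈ 0.0171.
Since α = 3/2 > 1, p = c/n^{3/2} = o(1/n) is below the triangle threshold p ~ 1/n. Asymptotically E[X] ~ (c³/6)·n^{3(1−α)} = (5³/6)·n^{-1.5} → 0, so by Markov's inequality G has no triangles w.h.p.

E[X] ≈ 0.0171; in regime p = Θ(1/n^{3/2}) E[X] tends to 0 (below the triangle threshold p ~ 1/n).


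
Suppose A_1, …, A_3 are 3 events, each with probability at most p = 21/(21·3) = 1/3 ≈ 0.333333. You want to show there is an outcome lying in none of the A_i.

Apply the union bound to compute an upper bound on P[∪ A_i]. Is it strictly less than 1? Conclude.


Union bound: P[∪_{i=1}^{3} A_i] ≤ Σ_i P[A_i] ≤ 3·p = 3·(1/3) = 1.
Numerically: 1 ≈ 1.000000.
Is 1 < 1? NO.
Since the bound 1 is ≥ 1, the union bound is uninformative here; it does NOT by itself certify existence.

3·p = 1 ≈ 1.000000; existence NOT certified by the union bound.


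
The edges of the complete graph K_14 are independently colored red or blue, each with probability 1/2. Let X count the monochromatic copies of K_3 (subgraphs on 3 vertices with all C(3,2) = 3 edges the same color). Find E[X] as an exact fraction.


Let X = Σ_S X_S over the C(14, 3) = 364 subsets S of size 3, where X_S = 1 if the K_3 on S is monochromatic.
For a fixed S, the K_3 on S has C(3, 2) = 3 edges. P[all 3 edges red] = (1/2)^3, and likewise for blue, so P[monochromatic] = 2·(1/2)^3 = 2^{1 − 3} = 1/4.
Summing: E[X] = C(14, 3) · 2^{1 − 3} = 364 · 1/4 = 91.
Numerically: E[X] ≈ 91.000.

E[X] = C(14,3)·2^(1−C(3,2)) = 91 ≈ 91.000.


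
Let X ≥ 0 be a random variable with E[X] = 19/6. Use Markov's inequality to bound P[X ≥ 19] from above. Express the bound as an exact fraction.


μ = E[X] = 19/6, a = 19.
Markov: P[X ≥ 19] ≤ μ/a = (19/6)/19 = 1/6.
Numerically: ≈ 0.166667.
(Since a = 19 > μ = 3.166667, the bound 1/6 is < 1 and informative.)

P[X ≥ 19] ≤ 1/6 ≈ 0.166667.


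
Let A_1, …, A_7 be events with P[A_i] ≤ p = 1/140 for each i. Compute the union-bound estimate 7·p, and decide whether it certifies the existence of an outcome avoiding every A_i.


Union bound: P[∪_{i=1}^{7} A_i] ≤ Σ_i P[A_i] ≤ 7·p = 7·(1/140) = 1/20.
Numerically: 1/20 ≈ 0.050.
Is 1/20 < 1? YES.
Since P[∪ A_i] ≤ 1/20 < 1, the complement has P[∩ A_i^c] ≥ 1 − 1/20 = 19/20 > 0, so some outcome avoids every A_i.

7·p = 1/20 ≈ 0.050; existence CERTIFIED by the union bound.


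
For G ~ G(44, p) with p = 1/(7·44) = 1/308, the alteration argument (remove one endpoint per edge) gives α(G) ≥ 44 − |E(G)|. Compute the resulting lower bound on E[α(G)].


E[|E(G)|] = C(44, 2)·p = 946 · (1/308) = 43/14.
E[α(G)] ≥ n − E[|E(G)|] = 44 − 43/14 = 573/14.
Numerically: ≈ 40.929.
(This is only a lower bound; the true E[α(G)] may be larger.)

E[α(G)] ≥ 573/14 ≈ 40.929.


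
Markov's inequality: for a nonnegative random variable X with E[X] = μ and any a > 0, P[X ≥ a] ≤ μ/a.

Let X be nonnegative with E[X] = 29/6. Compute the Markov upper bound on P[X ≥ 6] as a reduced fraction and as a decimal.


μ = E[X] = 29/6, a = 6.
Markov: P[X ≥ 6] ≤ μ/a = (29/6)/6 = 29/36.
Numerically: ≈ 0.8056.
(Since a = 6 > μ = 4.8333, the bound 29/36 is < 1 and informative.)

P[X ≥ 6] ≤ 29/36 ≈ 0.8056.


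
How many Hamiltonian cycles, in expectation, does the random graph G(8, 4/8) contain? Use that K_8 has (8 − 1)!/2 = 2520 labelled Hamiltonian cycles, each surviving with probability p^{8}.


K_8 has (8 − 1)!/2 = 2520 labelled Hamiltonian cycles.
For each such Hamiltonian cycle H, let X_H = 1 if all 8 edges of H are present in G. Then P[X_H = 1] = p^{8} = (1/2)^{8} = 1/256.
By linearity of expectation: E[X] = Σ_H E[X_H] = 2520 · p^{8} = 2520 · 1/256 = 315/32.
Numerically: E[X] ≈ 9.844.

E[X] = 2520 · (1/2)^{8} = 315/32 ≈ 9.844.


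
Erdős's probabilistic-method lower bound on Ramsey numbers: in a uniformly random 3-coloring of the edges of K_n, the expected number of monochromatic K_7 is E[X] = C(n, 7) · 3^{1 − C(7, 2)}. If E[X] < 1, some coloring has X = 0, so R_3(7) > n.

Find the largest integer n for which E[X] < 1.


We need C(n, 7) · 3^{1 − 21} < 1, i.e. C(n, 7) < 3^{21 − 1} = 3486784401.
Check values of n near the boundary:
  n = 79: C(79, 7) = 2898753715; 2898753715 < 3486784401? YES
  n = 80: C(80, 7) = 3176716400; 3176716400 < 3486784401? YES
  n = 81: C(81, 7) = 3477216600; 3477216600 < 3486784401? YES
  n = 82: C(82, 7) = 3801756816; 3801756816 < 3486784401? NO
The largest n with C(n, 7) < 3486784401 is n = 81 (where E[X] = 42928600/43046721 ≈ 0.99726). Hence R_3(7) > 81, i.e. R_3(7) ≥ 82.

Largest n = 81; hence R_3(7) > 81.


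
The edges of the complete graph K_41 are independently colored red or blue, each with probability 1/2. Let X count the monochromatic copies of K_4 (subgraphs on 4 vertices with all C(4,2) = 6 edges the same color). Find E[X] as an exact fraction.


Let X = Σ_S X_S over the C(41, 4) = 101270 subsets S of size 4, where X_S = 1 if the K_4 on S is monochromatic.
For a fixed S, the K_4 on S has C(4, 2) = 6 edges. P[all 6 edges red] = (1/2)^6, and likewise for blue, so P[monochromatic] = 2·(1/2)^6 = 2^{1 − 6} = 1/32.
By linearity: E[X] = C(41, 4) · 2^{1 − 6} = 101270 · 1/32 = 50635/16.
Numerically: E[X] ≈ 3164.68750.

E[X] = C(41,4)·2^(1−C(4,2)) = 50635/16 ≈ 3164.68750.


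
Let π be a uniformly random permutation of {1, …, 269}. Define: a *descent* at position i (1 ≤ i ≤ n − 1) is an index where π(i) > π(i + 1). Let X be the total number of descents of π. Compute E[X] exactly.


Write X = Σ X_I over i = 1, …, 268, with X_I the indicator of one descent.
There are 268 indicators.
For each fixed i, the pair (π(i), π(i+1)) is a uniformly random ordered pair of distinct values from {1, …, 269}; by symmetry P[π(i) > π(i+1)] = 1/2.
By linearity: E[X] = 268 · (1/2) = (269 − 1) · (1/2) = 134 ≈ 134.000000.

E[X] = 134 = 134.000000.
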